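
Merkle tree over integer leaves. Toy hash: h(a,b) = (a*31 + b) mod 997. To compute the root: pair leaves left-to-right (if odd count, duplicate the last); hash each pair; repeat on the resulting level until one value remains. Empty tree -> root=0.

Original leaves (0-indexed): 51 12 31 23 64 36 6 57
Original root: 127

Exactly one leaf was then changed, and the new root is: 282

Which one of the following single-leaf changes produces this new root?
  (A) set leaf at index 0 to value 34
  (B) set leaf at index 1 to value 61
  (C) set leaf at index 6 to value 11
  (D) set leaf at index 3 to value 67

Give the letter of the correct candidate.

Answer: C

Derivation:
Original leaves: [51, 12, 31, 23, 64, 36, 6, 57]
Target new root: 282
Try each candidate change and compute the resulting root:
Candidate A: set leaf[0] = 34 -> leaves = [34, 12, 31, 23, 64, 36, 6, 57]
  L0: [34, 12, 31, 23, 64, 36, 6, 57]
  L1: h(34,12)=(34*31+12)%997=69 h(31,23)=(31*31+23)%997=984 h(64,36)=(64*31+36)%997=26 h(6,57)=(6*31+57)%997=243 -> [69, 984, 26, 243]
  L2: h(69,984)=(69*31+984)%997=132 h(26,243)=(26*31+243)%997=52 -> [132, 52]
  L3: h(132,52)=(132*31+52)%997=156 -> [156]
  root = 156 != target 282
Candidate B: set leaf[1] = 61 -> leaves = [51, 61, 31, 23, 64, 36, 6, 57]
  L0: [51, 61, 31, 23, 64, 36, 6, 57]
  L1: h(51,61)=(51*31+61)%997=645 h(31,23)=(31*31+23)%997=984 h(64,36)=(64*31+36)%997=26 h(6,57)=(6*31+57)%997=243 -> [645, 984, 26, 243]
  L2: h(645,984)=(645*31+984)%997=42 h(26,243)=(26*31+243)%997=52 -> [42, 52]
  L3: h(42,52)=(42*31+52)%997=357 -> [357]
  root = 357 != target 282
Candidate C: set leaf[6] = 11 -> leaves = [51, 12, 31, 23, 64, 36, 11, 57]
  L0: [51, 12, 31, 23, 64, 36, 11, 57]
  L1: h(51,12)=(51*31+12)%997=596 h(31,23)=(31*31+23)%997=984 h(64,36)=(64*31+36)%997=26 h(11,57)=(11*31+57)%997=398 -> [596, 984, 26, 398]
  L2: h(596,984)=(596*31+984)%997=517 h(26,398)=(26*31+398)%997=207 -> [517, 207]
  L3: h(517,207)=(517*31+207)%997=282 -> [282]
  root = 282 == target 282  ** MATCH **
Candidate D: set leaf[3] = 67 -> leaves = [51, 12, 31, 67, 64, 36, 6, 57]
  L0: [51, 12, 31, 67, 64, 36, 6, 57]
  L1: h(51,12)=(51*31+12)%997=596 h(31,67)=(31*31+67)%997=31 h(64,36)=(64*31+36)%997=26 h(6,57)=(6*31+57)%997=243 -> [596, 31, 26, 243]
  L2: h(596,31)=(596*31+31)%997=561 h(26,243)=(26*31+243)%997=52 -> [561, 52]
  L3: h(561,52)=(561*31+52)%997=494 -> [494]
  root = 494 != target 282
Candidate C produces the target root.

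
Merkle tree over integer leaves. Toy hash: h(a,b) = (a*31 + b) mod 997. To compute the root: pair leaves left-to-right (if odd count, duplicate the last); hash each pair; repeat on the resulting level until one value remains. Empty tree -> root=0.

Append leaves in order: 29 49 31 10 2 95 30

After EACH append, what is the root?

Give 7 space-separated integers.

After append 29 (leaves=[29]):
  L0: [29]
  root=29
After append 49 (leaves=[29, 49]):
  L0: [29, 49]
  L1: h(29,49)=(29*31+49)%997=948 -> [948]
  root=948
After append 31 (leaves=[29, 49, 31]):
  L0: [29, 49, 31]
  L1: h(29,49)=(29*31+49)%997=948 h(31,31)=(31*31+31)%997=992 -> [948, 992]
  L2: h(948,992)=(948*31+992)%997=470 -> [470]
  root=470
After append 10 (leaves=[29, 49, 31, 10]):
  L0: [29, 49, 31, 10]
  L1: h(29,49)=(29*31+49)%997=948 h(31,10)=(31*31+10)%997=971 -> [948, 971]
  L2: h(948,971)=(948*31+971)%997=449 -> [449]
  root=449
After append 2 (leaves=[29, 49, 31, 10, 2]):
  L0: [29, 49, 31, 10, 2]
  L1: h(29,49)=(29*31+49)%997=948 h(31,10)=(31*31+10)%997=971 h(2,2)=(2*31+2)%997=64 -> [948, 971, 64]
  L2: h(948,971)=(948*31+971)%997=449 h(64,64)=(64*31+64)%997=54 -> [449, 54]
  L3: h(449,54)=(449*31+54)%997=15 -> [15]
  root=15
After append 95 (leaves=[29, 49, 31, 10, 2, 95]):
  L0: [29, 49, 31, 10, 2, 95]
  L1: h(29,49)=(29*31+49)%997=948 h(31,10)=(31*31+10)%997=971 h(2,95)=(2*31+95)%997=157 -> [948, 971, 157]
  L2: h(948,971)=(948*31+971)%997=449 h(157,157)=(157*31+157)%997=39 -> [449, 39]
  L3: h(449,39)=(449*31+39)%997=0 -> [0]
  root=0
After append 30 (leaves=[29, 49, 31, 10, 2, 95, 30]):
  L0: [29, 49, 31, 10, 2, 95, 30]
  L1: h(29,49)=(29*31+49)%997=948 h(31,10)=(31*31+10)%997=971 h(2,95)=(2*31+95)%997=157 h(30,30)=(30*31+30)%997=960 -> [948, 971, 157, 960]
  L2: h(948,971)=(948*31+971)%997=449 h(157,960)=(157*31+960)%997=842 -> [449, 842]
  L3: h(449,842)=(449*31+842)%997=803 -> [803]
  root=803

Answer: 29 948 470 449 15 0 803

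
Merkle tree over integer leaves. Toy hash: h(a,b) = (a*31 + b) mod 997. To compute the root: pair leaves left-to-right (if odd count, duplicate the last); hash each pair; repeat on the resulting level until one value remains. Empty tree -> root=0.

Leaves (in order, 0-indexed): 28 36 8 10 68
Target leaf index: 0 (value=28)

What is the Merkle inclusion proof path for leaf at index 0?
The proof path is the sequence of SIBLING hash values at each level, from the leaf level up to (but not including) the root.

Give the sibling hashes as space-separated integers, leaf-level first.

Answer: 36 258 839

Derivation:
L0 (leaves): [28, 36, 8, 10, 68], target index=0
L1: h(28,36)=(28*31+36)%997=904 [pair 0] h(8,10)=(8*31+10)%997=258 [pair 1] h(68,68)=(68*31+68)%997=182 [pair 2] -> [904, 258, 182]
  Sibling for proof at L0: 36
L2: h(904,258)=(904*31+258)%997=366 [pair 0] h(182,182)=(182*31+182)%997=839 [pair 1] -> [366, 839]
  Sibling for proof at L1: 258
L3: h(366,839)=(366*31+839)%997=221 [pair 0] -> [221]
  Sibling for proof at L2: 839
Root: 221
Proof path (sibling hashes from leaf to root): [36, 258, 839]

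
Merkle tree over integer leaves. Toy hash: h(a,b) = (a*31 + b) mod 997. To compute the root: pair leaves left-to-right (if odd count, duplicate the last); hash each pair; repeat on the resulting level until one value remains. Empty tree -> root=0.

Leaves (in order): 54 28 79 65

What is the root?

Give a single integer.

Answer: 441

Derivation:
L0: [54, 28, 79, 65]
L1: h(54,28)=(54*31+28)%997=705 h(79,65)=(79*31+65)%997=520 -> [705, 520]
L2: h(705,520)=(705*31+520)%997=441 -> [441]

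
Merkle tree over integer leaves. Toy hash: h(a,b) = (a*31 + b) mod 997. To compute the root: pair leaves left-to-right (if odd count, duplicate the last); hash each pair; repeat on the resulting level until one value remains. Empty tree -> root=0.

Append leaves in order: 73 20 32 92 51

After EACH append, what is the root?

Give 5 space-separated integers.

Answer: 73 289 13 73 649

Derivation:
After append 73 (leaves=[73]):
  L0: [73]
  root=73
After append 20 (leaves=[73, 20]):
  L0: [73, 20]
  L1: h(73,20)=(73*31+20)%997=289 -> [289]
  root=289
After append 32 (leaves=[73, 20, 32]):
  L0: [73, 20, 32]
  L1: h(73,20)=(73*31+20)%997=289 h(32,32)=(32*31+32)%997=27 -> [289, 27]
  L2: h(289,27)=(289*31+27)%997=13 -> [13]
  root=13
After append 92 (leaves=[73, 20, 32, 92]):
  L0: [73, 20, 32, 92]
  L1: h(73,20)=(73*31+20)%997=289 h(32,92)=(32*31+92)%997=87 -> [289, 87]
  L2: h(289,87)=(289*31+87)%997=73 -> [73]
  root=73
After append 51 (leaves=[73, 20, 32, 92, 51]):
  L0: [73, 20, 32, 92, 51]
  L1: h(73,20)=(73*31+20)%997=289 h(32,92)=(32*31+92)%997=87 h(51,51)=(51*31+51)%997=635 -> [289, 87, 635]
  L2: h(289,87)=(289*31+87)%997=73 h(635,635)=(635*31+635)%997=380 -> [73, 380]
  L3: h(73,380)=(73*31+380)%997=649 -> [649]
  root=649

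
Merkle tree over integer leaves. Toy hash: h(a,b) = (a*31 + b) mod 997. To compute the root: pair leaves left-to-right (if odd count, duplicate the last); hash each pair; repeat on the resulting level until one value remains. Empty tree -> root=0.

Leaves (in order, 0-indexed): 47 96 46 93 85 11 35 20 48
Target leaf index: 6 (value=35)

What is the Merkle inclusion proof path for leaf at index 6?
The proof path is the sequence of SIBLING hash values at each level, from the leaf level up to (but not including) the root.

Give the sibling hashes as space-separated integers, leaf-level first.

L0 (leaves): [47, 96, 46, 93, 85, 11, 35, 20, 48], target index=6
L1: h(47,96)=(47*31+96)%997=556 [pair 0] h(46,93)=(46*31+93)%997=522 [pair 1] h(85,11)=(85*31+11)%997=652 [pair 2] h(35,20)=(35*31+20)%997=108 [pair 3] h(48,48)=(48*31+48)%997=539 [pair 4] -> [556, 522, 652, 108, 539]
  Sibling for proof at L0: 20
L2: h(556,522)=(556*31+522)%997=809 [pair 0] h(652,108)=(652*31+108)%997=380 [pair 1] h(539,539)=(539*31+539)%997=299 [pair 2] -> [809, 380, 299]
  Sibling for proof at L1: 652
L3: h(809,380)=(809*31+380)%997=534 [pair 0] h(299,299)=(299*31+299)%997=595 [pair 1] -> [534, 595]
  Sibling for proof at L2: 809
L4: h(534,595)=(534*31+595)%997=200 [pair 0] -> [200]
  Sibling for proof at L3: 595
Root: 200
Proof path (sibling hashes from leaf to root): [20, 652, 809, 595]

Answer: 20 652 809 595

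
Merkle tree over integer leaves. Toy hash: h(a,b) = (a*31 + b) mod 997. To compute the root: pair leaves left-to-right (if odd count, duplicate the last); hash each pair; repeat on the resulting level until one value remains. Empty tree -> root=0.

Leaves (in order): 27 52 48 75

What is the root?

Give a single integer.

Answer: 209

Derivation:
L0: [27, 52, 48, 75]
L1: h(27,52)=(27*31+52)%997=889 h(48,75)=(48*31+75)%997=566 -> [889, 566]
L2: h(889,566)=(889*31+566)%997=209 -> [209]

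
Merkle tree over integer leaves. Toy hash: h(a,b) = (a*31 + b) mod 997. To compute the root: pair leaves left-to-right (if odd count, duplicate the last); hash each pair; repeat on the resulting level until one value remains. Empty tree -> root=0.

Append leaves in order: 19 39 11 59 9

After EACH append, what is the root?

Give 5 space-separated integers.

After append 19 (leaves=[19]):
  L0: [19]
  root=19
After append 39 (leaves=[19, 39]):
  L0: [19, 39]
  L1: h(19,39)=(19*31+39)%997=628 -> [628]
  root=628
After append 11 (leaves=[19, 39, 11]):
  L0: [19, 39, 11]
  L1: h(19,39)=(19*31+39)%997=628 h(11,11)=(11*31+11)%997=352 -> [628, 352]
  L2: h(628,352)=(628*31+352)%997=877 -> [877]
  root=877
After append 59 (leaves=[19, 39, 11, 59]):
  L0: [19, 39, 11, 59]
  L1: h(19,39)=(19*31+39)%997=628 h(11,59)=(11*31+59)%997=400 -> [628, 400]
  L2: h(628,400)=(628*31+400)%997=925 -> [925]
  root=925
After append 9 (leaves=[19, 39, 11, 59, 9]):
  L0: [19, 39, 11, 59, 9]
  L1: h(19,39)=(19*31+39)%997=628 h(11,59)=(11*31+59)%997=400 h(9,9)=(9*31+9)%997=288 -> [628, 400, 288]
  L2: h(628,400)=(628*31+400)%997=925 h(288,288)=(288*31+288)%997=243 -> [925, 243]
  L3: h(925,243)=(925*31+243)%997=5 -> [5]
  root=5

Answer: 19 628 877 925 5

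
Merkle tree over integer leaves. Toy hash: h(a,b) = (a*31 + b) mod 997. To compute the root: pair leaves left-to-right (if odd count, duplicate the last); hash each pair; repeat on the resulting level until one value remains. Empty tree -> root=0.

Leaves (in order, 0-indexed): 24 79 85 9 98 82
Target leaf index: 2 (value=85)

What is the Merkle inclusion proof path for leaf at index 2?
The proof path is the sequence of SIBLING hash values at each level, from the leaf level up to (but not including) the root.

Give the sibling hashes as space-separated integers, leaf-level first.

Answer: 9 823 140

Derivation:
L0 (leaves): [24, 79, 85, 9, 98, 82], target index=2
L1: h(24,79)=(24*31+79)%997=823 [pair 0] h(85,9)=(85*31+9)%997=650 [pair 1] h(98,82)=(98*31+82)%997=129 [pair 2] -> [823, 650, 129]
  Sibling for proof at L0: 9
L2: h(823,650)=(823*31+650)%997=241 [pair 0] h(129,129)=(129*31+129)%997=140 [pair 1] -> [241, 140]
  Sibling for proof at L1: 823
L3: h(241,140)=(241*31+140)%997=632 [pair 0] -> [632]
  Sibling for proof at L2: 140
Root: 632
Proof path (sibling hashes from leaf to root): [9, 823, 140]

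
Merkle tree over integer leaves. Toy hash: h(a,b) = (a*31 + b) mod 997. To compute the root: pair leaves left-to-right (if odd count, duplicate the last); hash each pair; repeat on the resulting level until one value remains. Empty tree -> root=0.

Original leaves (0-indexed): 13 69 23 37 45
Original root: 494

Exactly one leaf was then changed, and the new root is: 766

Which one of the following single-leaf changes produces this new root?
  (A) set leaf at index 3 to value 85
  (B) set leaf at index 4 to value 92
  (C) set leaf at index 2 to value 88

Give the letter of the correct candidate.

Answer: B

Derivation:
Original leaves: [13, 69, 23, 37, 45]
Target new root: 766
Try each candidate change and compute the resulting root:
Candidate A: set leaf[3] = 85 -> leaves = [13, 69, 23, 85, 45]
  L0: [13, 69, 23, 85, 45]
  L1: h(13,69)=(13*31+69)%997=472 h(23,85)=(23*31+85)%997=798 h(45,45)=(45*31+45)%997=443 -> [472, 798, 443]
  L2: h(472,798)=(472*31+798)%997=475 h(443,443)=(443*31+443)%997=218 -> [475, 218]
  L3: h(475,218)=(475*31+218)%997=985 -> [985]
  root = 985 != target 766
Candidate B: set leaf[4] = 92 -> leaves = [13, 69, 23, 37, 92]
  L0: [13, 69, 23, 37, 92]
  L1: h(13,69)=(13*31+69)%997=472 h(23,37)=(23*31+37)%997=750 h(92,92)=(92*31+92)%997=950 -> [472, 750, 950]
  L2: h(472,750)=(472*31+750)%997=427 h(950,950)=(950*31+950)%997=490 -> [427, 490]
  L3: h(427,490)=(427*31+490)%997=766 -> [766]
  root = 766 == target 766  ** MATCH **
Candidate C: set leaf[2] = 88 -> leaves = [13, 69, 88, 37, 45]
  L0: [13, 69, 88, 37, 45]
  L1: h(13,69)=(13*31+69)%997=472 h(88,37)=(88*31+37)%997=771 h(45,45)=(45*31+45)%997=443 -> [472, 771, 443]
  L2: h(472,771)=(472*31+771)%997=448 h(443,443)=(443*31+443)%997=218 -> [448, 218]
  L3: h(448,218)=(448*31+218)%997=148 -> [148]
  root = 148 != target 766
Candidate B produces the target root.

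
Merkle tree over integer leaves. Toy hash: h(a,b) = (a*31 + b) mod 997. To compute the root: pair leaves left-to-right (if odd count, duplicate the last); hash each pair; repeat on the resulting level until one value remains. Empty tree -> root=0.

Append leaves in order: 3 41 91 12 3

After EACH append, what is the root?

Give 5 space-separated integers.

Answer: 3 134 87 8 329

Derivation:
After append 3 (leaves=[3]):
  L0: [3]
  root=3
After append 41 (leaves=[3, 41]):
  L0: [3, 41]
  L1: h(3,41)=(3*31+41)%997=134 -> [134]
  root=134
After append 91 (leaves=[3, 41, 91]):
  L0: [3, 41, 91]
  L1: h(3,41)=(3*31+41)%997=134 h(91,91)=(91*31+91)%997=918 -> [134, 918]
  L2: h(134,918)=(134*31+918)%997=87 -> [87]
  root=87
After append 12 (leaves=[3, 41, 91, 12]):
  L0: [3, 41, 91, 12]
  L1: h(3,41)=(3*31+41)%997=134 h(91,12)=(91*31+12)%997=839 -> [134, 839]
  L2: h(134,839)=(134*31+839)%997=8 -> [8]
  root=8
After append 3 (leaves=[3, 41, 91, 12, 3]):
  L0: [3, 41, 91, 12, 3]
  L1: h(3,41)=(3*31+41)%997=134 h(91,12)=(91*31+12)%997=839 h(3,3)=(3*31+3)%997=96 -> [134, 839, 96]
  L2: h(134,839)=(134*31+839)%997=8 h(96,96)=(96*31+96)%997=81 -> [8, 81]
  L3: h(8,81)=(8*31+81)%997=329 -> [329]
  root=329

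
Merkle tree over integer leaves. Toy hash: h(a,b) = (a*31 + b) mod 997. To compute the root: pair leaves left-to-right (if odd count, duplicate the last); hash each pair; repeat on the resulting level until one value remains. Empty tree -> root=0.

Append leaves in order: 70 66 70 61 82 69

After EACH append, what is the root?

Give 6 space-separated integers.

After append 70 (leaves=[70]):
  L0: [70]
  root=70
After append 66 (leaves=[70, 66]):
  L0: [70, 66]
  L1: h(70,66)=(70*31+66)%997=242 -> [242]
  root=242
After append 70 (leaves=[70, 66, 70]):
  L0: [70, 66, 70]
  L1: h(70,66)=(70*31+66)%997=242 h(70,70)=(70*31+70)%997=246 -> [242, 246]
  L2: h(242,246)=(242*31+246)%997=769 -> [769]
  root=769
After append 61 (leaves=[70, 66, 70, 61]):
  L0: [70, 66, 70, 61]
  L1: h(70,66)=(70*31+66)%997=242 h(70,61)=(70*31+61)%997=237 -> [242, 237]
  L2: h(242,237)=(242*31+237)%997=760 -> [760]
  root=760
After append 82 (leaves=[70, 66, 70, 61, 82]):
  L0: [70, 66, 70, 61, 82]
  L1: h(70,66)=(70*31+66)%997=242 h(70,61)=(70*31+61)%997=237 h(82,82)=(82*31+82)%997=630 -> [242, 237, 630]
  L2: h(242,237)=(242*31+237)%997=760 h(630,630)=(630*31+630)%997=220 -> [760, 220]
  L3: h(760,220)=(760*31+220)%997=849 -> [849]
  root=849
After append 69 (leaves=[70, 66, 70, 61, 82, 69]):
  L0: [70, 66, 70, 61, 82, 69]
  L1: h(70,66)=(70*31+66)%997=242 h(70,61)=(70*31+61)%997=237 h(82,69)=(82*31+69)%997=617 -> [242, 237, 617]
  L2: h(242,237)=(242*31+237)%997=760 h(617,617)=(617*31+617)%997=801 -> [760, 801]
  L3: h(760,801)=(760*31+801)%997=433 -> [433]
  root=433

Answer: 70 242 769 760 849 433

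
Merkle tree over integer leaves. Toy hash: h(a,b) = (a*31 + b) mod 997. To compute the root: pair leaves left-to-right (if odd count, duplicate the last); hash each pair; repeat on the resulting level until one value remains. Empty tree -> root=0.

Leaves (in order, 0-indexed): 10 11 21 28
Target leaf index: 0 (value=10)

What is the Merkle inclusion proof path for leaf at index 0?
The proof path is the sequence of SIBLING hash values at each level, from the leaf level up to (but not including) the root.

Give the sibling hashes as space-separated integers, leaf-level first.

Answer: 11 679

Derivation:
L0 (leaves): [10, 11, 21, 28], target index=0
L1: h(10,11)=(10*31+11)%997=321 [pair 0] h(21,28)=(21*31+28)%997=679 [pair 1] -> [321, 679]
  Sibling for proof at L0: 11
L2: h(321,679)=(321*31+679)%997=660 [pair 0] -> [660]
  Sibling for proof at L1: 679
Root: 660
Proof path (sibling hashes from leaf to root): [11, 679]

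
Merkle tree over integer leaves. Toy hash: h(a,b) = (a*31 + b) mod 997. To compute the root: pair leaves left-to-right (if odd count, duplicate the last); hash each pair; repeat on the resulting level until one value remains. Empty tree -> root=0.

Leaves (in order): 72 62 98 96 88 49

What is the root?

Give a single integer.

L0: [72, 62, 98, 96, 88, 49]
L1: h(72,62)=(72*31+62)%997=300 h(98,96)=(98*31+96)%997=143 h(88,49)=(88*31+49)%997=783 -> [300, 143, 783]
L2: h(300,143)=(300*31+143)%997=470 h(783,783)=(783*31+783)%997=131 -> [470, 131]
L3: h(470,131)=(470*31+131)%997=743 -> [743]

Answer: 743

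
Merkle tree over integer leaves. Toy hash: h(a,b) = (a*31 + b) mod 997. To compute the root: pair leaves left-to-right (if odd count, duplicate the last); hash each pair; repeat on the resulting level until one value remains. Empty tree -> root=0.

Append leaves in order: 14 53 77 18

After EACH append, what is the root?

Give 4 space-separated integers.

Answer: 14 487 612 553

Derivation:
After append 14 (leaves=[14]):
  L0: [14]
  root=14
After append 53 (leaves=[14, 53]):
  L0: [14, 53]
  L1: h(14,53)=(14*31+53)%997=487 -> [487]
  root=487
After append 77 (leaves=[14, 53, 77]):
  L0: [14, 53, 77]
  L1: h(14,53)=(14*31+53)%997=487 h(77,77)=(77*31+77)%997=470 -> [487, 470]
  L2: h(487,470)=(487*31+470)%997=612 -> [612]
  root=612
After append 18 (leaves=[14, 53, 77, 18]):
  L0: [14, 53, 77, 18]
  L1: h(14,53)=(14*31+53)%997=487 h(77,18)=(77*31+18)%997=411 -> [487, 411]
  L2: h(487,411)=(487*31+411)%997=553 -> [553]
  root=553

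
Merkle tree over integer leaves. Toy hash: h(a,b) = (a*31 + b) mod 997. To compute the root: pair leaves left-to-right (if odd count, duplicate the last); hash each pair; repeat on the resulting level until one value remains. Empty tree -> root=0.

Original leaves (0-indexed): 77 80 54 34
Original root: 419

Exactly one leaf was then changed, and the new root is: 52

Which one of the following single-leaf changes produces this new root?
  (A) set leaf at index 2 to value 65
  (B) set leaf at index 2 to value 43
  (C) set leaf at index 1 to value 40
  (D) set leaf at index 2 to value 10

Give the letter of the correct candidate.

Answer: D

Derivation:
Original leaves: [77, 80, 54, 34]
Target new root: 52
Try each candidate change and compute the resulting root:
Candidate A: set leaf[2] = 65 -> leaves = [77, 80, 65, 34]
  L0: [77, 80, 65, 34]
  L1: h(77,80)=(77*31+80)%997=473 h(65,34)=(65*31+34)%997=55 -> [473, 55]
  L2: h(473,55)=(473*31+55)%997=760 -> [760]
  root = 760 != target 52
Candidate B: set leaf[2] = 43 -> leaves = [77, 80, 43, 34]
  L0: [77, 80, 43, 34]
  L1: h(77,80)=(77*31+80)%997=473 h(43,34)=(43*31+34)%997=370 -> [473, 370]
  L2: h(473,370)=(473*31+370)%997=78 -> [78]
  root = 78 != target 52
Candidate C: set leaf[1] = 40 -> leaves = [77, 40, 54, 34]
  L0: [77, 40, 54, 34]
  L1: h(77,40)=(77*31+40)%997=433 h(54,34)=(54*31+34)%997=711 -> [433, 711]
  L2: h(433,711)=(433*31+711)%997=176 -> [176]
  root = 176 != target 52
Candidate D: set leaf[2] = 10 -> leaves = [77, 80, 10, 34]
  L0: [77, 80, 10, 34]
  L1: h(77,80)=(77*31+80)%997=473 h(10,34)=(10*31+34)%997=344 -> [473, 344]
  L2: h(473,344)=(473*31+344)%997=52 -> [52]
  root = 52 == target 52  ** MATCH **
Candidate D produces the target root.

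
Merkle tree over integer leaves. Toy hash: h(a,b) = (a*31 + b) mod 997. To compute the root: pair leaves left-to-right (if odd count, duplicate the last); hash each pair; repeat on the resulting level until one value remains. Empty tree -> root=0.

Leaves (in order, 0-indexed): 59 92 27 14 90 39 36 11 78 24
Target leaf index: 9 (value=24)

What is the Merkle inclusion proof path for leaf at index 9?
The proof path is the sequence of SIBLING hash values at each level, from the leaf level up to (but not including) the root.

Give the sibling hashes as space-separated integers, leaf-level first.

Answer: 78 448 378 189

Derivation:
L0 (leaves): [59, 92, 27, 14, 90, 39, 36, 11, 78, 24], target index=9
L1: h(59,92)=(59*31+92)%997=924 [pair 0] h(27,14)=(27*31+14)%997=851 [pair 1] h(90,39)=(90*31+39)%997=835 [pair 2] h(36,11)=(36*31+11)%997=130 [pair 3] h(78,24)=(78*31+24)%997=448 [pair 4] -> [924, 851, 835, 130, 448]
  Sibling for proof at L0: 78
L2: h(924,851)=(924*31+851)%997=582 [pair 0] h(835,130)=(835*31+130)%997=93 [pair 1] h(448,448)=(448*31+448)%997=378 [pair 2] -> [582, 93, 378]
  Sibling for proof at L1: 448
L3: h(582,93)=(582*31+93)%997=189 [pair 0] h(378,378)=(378*31+378)%997=132 [pair 1] -> [189, 132]
  Sibling for proof at L2: 378
L4: h(189,132)=(189*31+132)%997=9 [pair 0] -> [9]
  Sibling for proof at L3: 189
Root: 9
Proof path (sibling hashes from leaf to root): [78, 448, 378, 189]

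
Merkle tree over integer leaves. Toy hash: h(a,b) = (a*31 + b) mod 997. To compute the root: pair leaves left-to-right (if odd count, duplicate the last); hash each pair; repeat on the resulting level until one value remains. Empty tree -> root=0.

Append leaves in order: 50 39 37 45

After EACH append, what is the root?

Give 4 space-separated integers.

Answer: 50 592 593 601

Derivation:
After append 50 (leaves=[50]):
  L0: [50]
  root=50
After append 39 (leaves=[50, 39]):
  L0: [50, 39]
  L1: h(50,39)=(50*31+39)%997=592 -> [592]
  root=592
After append 37 (leaves=[50, 39, 37]):
  L0: [50, 39, 37]
  L1: h(50,39)=(50*31+39)%997=592 h(37,37)=(37*31+37)%997=187 -> [592, 187]
  L2: h(592,187)=(592*31+187)%997=593 -> [593]
  root=593
After append 45 (leaves=[50, 39, 37, 45]):
  L0: [50, 39, 37, 45]
  L1: h(50,39)=(50*31+39)%997=592 h(37,45)=(37*31+45)%997=195 -> [592, 195]
  L2: h(592,195)=(592*31+195)%997=601 -> [601]
  root=601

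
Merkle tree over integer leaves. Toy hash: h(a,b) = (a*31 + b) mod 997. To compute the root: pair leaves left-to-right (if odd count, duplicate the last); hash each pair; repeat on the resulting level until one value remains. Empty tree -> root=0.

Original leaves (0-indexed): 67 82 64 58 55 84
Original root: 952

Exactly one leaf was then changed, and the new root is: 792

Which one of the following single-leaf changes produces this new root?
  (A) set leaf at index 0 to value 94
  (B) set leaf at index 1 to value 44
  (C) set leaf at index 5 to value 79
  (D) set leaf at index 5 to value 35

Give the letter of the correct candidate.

Answer: C

Derivation:
Original leaves: [67, 82, 64, 58, 55, 84]
Target new root: 792
Try each candidate change and compute the resulting root:
Candidate A: set leaf[0] = 94 -> leaves = [94, 82, 64, 58, 55, 84]
  L0: [94, 82, 64, 58, 55, 84]
  L1: h(94,82)=(94*31+82)%997=5 h(64,58)=(64*31+58)%997=48 h(55,84)=(55*31+84)%997=792 -> [5, 48, 792]
  L2: h(5,48)=(5*31+48)%997=203 h(792,792)=(792*31+792)%997=419 -> [203, 419]
  L3: h(203,419)=(203*31+419)%997=730 -> [730]
  root = 730 != target 792
Candidate B: set leaf[1] = 44 -> leaves = [67, 44, 64, 58, 55, 84]
  L0: [67, 44, 64, 58, 55, 84]
  L1: h(67,44)=(67*31+44)%997=127 h(64,58)=(64*31+58)%997=48 h(55,84)=(55*31+84)%997=792 -> [127, 48, 792]
  L2: h(127,48)=(127*31+48)%997=994 h(792,792)=(792*31+792)%997=419 -> [994, 419]
  L3: h(994,419)=(994*31+419)%997=326 -> [326]
  root = 326 != target 792
Candidate C: set leaf[5] = 79 -> leaves = [67, 82, 64, 58, 55, 79]
  L0: [67, 82, 64, 58, 55, 79]
  L1: h(67,82)=(67*31+82)%997=165 h(64,58)=(64*31+58)%997=48 h(55,79)=(55*31+79)%997=787 -> [165, 48, 787]
  L2: h(165,48)=(165*31+48)%997=178 h(787,787)=(787*31+787)%997=259 -> [178, 259]
  L3: h(178,259)=(178*31+259)%997=792 -> [792]
  root = 792 == target 792  ** MATCH **
Candidate D: set leaf[5] = 35 -> leaves = [67, 82, 64, 58, 55, 35]
  L0: [67, 82, 64, 58, 55, 35]
  L1: h(67,82)=(67*31+82)%997=165 h(64,58)=(64*31+58)%997=48 h(55,35)=(55*31+35)%997=743 -> [165, 48, 743]
  L2: h(165,48)=(165*31+48)%997=178 h(743,743)=(743*31+743)%997=845 -> [178, 845]
  L3: h(178,845)=(178*31+845)%997=381 -> [381]
  root = 381 != target 792
Candidate C produces the target root.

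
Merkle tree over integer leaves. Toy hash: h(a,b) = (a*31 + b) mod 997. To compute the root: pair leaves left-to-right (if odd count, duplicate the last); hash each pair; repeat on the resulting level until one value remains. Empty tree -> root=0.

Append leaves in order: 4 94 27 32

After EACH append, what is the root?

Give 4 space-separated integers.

Answer: 4 218 643 648

Derivation:
After append 4 (leaves=[4]):
  L0: [4]
  root=4
After append 94 (leaves=[4, 94]):
  L0: [4, 94]
  L1: h(4,94)=(4*31+94)%997=218 -> [218]
  root=218
After append 27 (leaves=[4, 94, 27]):
  L0: [4, 94, 27]
  L1: h(4,94)=(4*31+94)%997=218 h(27,27)=(27*31+27)%997=864 -> [218, 864]
  L2: h(218,864)=(218*31+864)%997=643 -> [643]
  root=643
After append 32 (leaves=[4, 94, 27, 32]):
  L0: [4, 94, 27, 32]
  L1: h(4,94)=(4*31+94)%997=218 h(27,32)=(27*31+32)%997=869 -> [218, 869]
  L2: h(218,869)=(218*31+869)%997=648 -> [648]
  root=648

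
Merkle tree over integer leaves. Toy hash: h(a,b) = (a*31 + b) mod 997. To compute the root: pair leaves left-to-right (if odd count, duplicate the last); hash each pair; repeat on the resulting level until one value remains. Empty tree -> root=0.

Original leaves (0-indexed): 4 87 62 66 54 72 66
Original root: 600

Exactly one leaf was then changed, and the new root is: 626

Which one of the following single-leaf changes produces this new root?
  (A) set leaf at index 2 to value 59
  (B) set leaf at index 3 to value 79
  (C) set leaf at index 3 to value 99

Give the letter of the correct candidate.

Original leaves: [4, 87, 62, 66, 54, 72, 66]
Target new root: 626
Try each candidate change and compute the resulting root:
Candidate A: set leaf[2] = 59 -> leaves = [4, 87, 59, 66, 54, 72, 66]
  L0: [4, 87, 59, 66, 54, 72, 66]
  L1: h(4,87)=(4*31+87)%997=211 h(59,66)=(59*31+66)%997=898 h(54,72)=(54*31+72)%997=749 h(66,66)=(66*31+66)%997=118 -> [211, 898, 749, 118]
  L2: h(211,898)=(211*31+898)%997=460 h(749,118)=(749*31+118)%997=406 -> [460, 406]
  L3: h(460,406)=(460*31+406)%997=708 -> [708]
  root = 708 != target 626
Candidate B: set leaf[3] = 79 -> leaves = [4, 87, 62, 79, 54, 72, 66]
  L0: [4, 87, 62, 79, 54, 72, 66]
  L1: h(4,87)=(4*31+87)%997=211 h(62,79)=(62*31+79)%997=7 h(54,72)=(54*31+72)%997=749 h(66,66)=(66*31+66)%997=118 -> [211, 7, 749, 118]
  L2: h(211,7)=(211*31+7)%997=566 h(749,118)=(749*31+118)%997=406 -> [566, 406]
  L3: h(566,406)=(566*31+406)%997=6 -> [6]
  root = 6 != target 626
Candidate C: set leaf[3] = 99 -> leaves = [4, 87, 62, 99, 54, 72, 66]
  L0: [4, 87, 62, 99, 54, 72, 66]
  L1: h(4,87)=(4*31+87)%997=211 h(62,99)=(62*31+99)%997=27 h(54,72)=(54*31+72)%997=749 h(66,66)=(66*31+66)%997=118 -> [211, 27, 749, 118]
  L2: h(211,27)=(211*31+27)%997=586 h(749,118)=(749*31+118)%997=406 -> [586, 406]
  L3: h(586,406)=(586*31+406)%997=626 -> [626]
  root = 626 == target 626  ** MATCH **
Candidate C produces the target root.

Answer: C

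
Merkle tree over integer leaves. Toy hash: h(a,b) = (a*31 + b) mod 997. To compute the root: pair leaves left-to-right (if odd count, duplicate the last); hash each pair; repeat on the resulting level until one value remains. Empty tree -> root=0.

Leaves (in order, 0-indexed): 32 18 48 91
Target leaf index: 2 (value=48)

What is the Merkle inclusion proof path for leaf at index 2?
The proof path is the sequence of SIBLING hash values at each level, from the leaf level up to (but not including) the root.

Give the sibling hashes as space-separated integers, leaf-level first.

L0 (leaves): [32, 18, 48, 91], target index=2
L1: h(32,18)=(32*31+18)%997=13 [pair 0] h(48,91)=(48*31+91)%997=582 [pair 1] -> [13, 582]
  Sibling for proof at L0: 91
L2: h(13,582)=(13*31+582)%997=985 [pair 0] -> [985]
  Sibling for proof at L1: 13
Root: 985
Proof path (sibling hashes from leaf to root): [91, 13]

Answer: 91 13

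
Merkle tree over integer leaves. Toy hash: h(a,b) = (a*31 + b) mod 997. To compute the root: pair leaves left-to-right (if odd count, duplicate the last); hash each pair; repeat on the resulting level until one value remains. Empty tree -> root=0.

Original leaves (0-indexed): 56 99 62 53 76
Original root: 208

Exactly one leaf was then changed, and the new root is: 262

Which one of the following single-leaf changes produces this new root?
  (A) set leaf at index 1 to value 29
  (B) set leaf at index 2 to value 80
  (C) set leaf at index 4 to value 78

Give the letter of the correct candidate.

Answer: C

Derivation:
Original leaves: [56, 99, 62, 53, 76]
Target new root: 262
Try each candidate change and compute the resulting root:
Candidate A: set leaf[1] = 29 -> leaves = [56, 29, 62, 53, 76]
  L0: [56, 29, 62, 53, 76]
  L1: h(56,29)=(56*31+29)%997=768 h(62,53)=(62*31+53)%997=978 h(76,76)=(76*31+76)%997=438 -> [768, 978, 438]
  L2: h(768,978)=(768*31+978)%997=858 h(438,438)=(438*31+438)%997=58 -> [858, 58]
  L3: h(858,58)=(858*31+58)%997=734 -> [734]
  root = 734 != target 262
Candidate B: set leaf[2] = 80 -> leaves = [56, 99, 80, 53, 76]
  L0: [56, 99, 80, 53, 76]
  L1: h(56,99)=(56*31+99)%997=838 h(80,53)=(80*31+53)%997=539 h(76,76)=(76*31+76)%997=438 -> [838, 539, 438]
  L2: h(838,539)=(838*31+539)%997=595 h(438,438)=(438*31+438)%997=58 -> [595, 58]
  L3: h(595,58)=(595*31+58)%997=557 -> [557]
  root = 557 != target 262
Candidate C: set leaf[4] = 78 -> leaves = [56, 99, 62, 53, 78]
  L0: [56, 99, 62, 53, 78]
  L1: h(56,99)=(56*31+99)%997=838 h(62,53)=(62*31+53)%997=978 h(78,78)=(78*31+78)%997=502 -> [838, 978, 502]
  L2: h(838,978)=(838*31+978)%997=37 h(502,502)=(502*31+502)%997=112 -> [37, 112]
  L3: h(37,112)=(37*31+112)%997=262 -> [262]
  root = 262 == target 262  ** MATCH **
Candidate C produces the target root.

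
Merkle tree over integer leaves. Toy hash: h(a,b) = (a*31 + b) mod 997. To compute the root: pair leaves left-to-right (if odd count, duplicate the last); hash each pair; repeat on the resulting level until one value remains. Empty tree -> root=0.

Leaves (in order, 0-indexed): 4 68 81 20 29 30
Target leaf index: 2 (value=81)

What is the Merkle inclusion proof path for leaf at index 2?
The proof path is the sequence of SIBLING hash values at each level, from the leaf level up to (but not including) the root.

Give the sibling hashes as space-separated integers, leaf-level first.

L0 (leaves): [4, 68, 81, 20, 29, 30], target index=2
L1: h(4,68)=(4*31+68)%997=192 [pair 0] h(81,20)=(81*31+20)%997=537 [pair 1] h(29,30)=(29*31+30)%997=929 [pair 2] -> [192, 537, 929]
  Sibling for proof at L0: 20
L2: h(192,537)=(192*31+537)%997=507 [pair 0] h(929,929)=(929*31+929)%997=815 [pair 1] -> [507, 815]
  Sibling for proof at L1: 192
L3: h(507,815)=(507*31+815)%997=580 [pair 0] -> [580]
  Sibling for proof at L2: 815
Root: 580
Proof path (sibling hashes from leaf to root): [20, 192, 815]

Answer: 20 192 815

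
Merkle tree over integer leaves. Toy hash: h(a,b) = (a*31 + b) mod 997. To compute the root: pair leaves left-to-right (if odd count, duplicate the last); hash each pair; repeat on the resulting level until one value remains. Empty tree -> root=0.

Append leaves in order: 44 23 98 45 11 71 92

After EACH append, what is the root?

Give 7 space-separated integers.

Answer: 44 390 271 218 76 2 540

Derivation:
After append 44 (leaves=[44]):
  L0: [44]
  root=44
After append 23 (leaves=[44, 23]):
  L0: [44, 23]
  L1: h(44,23)=(44*31+23)%997=390 -> [390]
  root=390
After append 98 (leaves=[44, 23, 98]):
  L0: [44, 23, 98]
  L1: h(44,23)=(44*31+23)%997=390 h(98,98)=(98*31+98)%997=145 -> [390, 145]
  L2: h(390,145)=(390*31+145)%997=271 -> [271]
  root=271
After append 45 (leaves=[44, 23, 98, 45]):
  L0: [44, 23, 98, 45]
  L1: h(44,23)=(44*31+23)%997=390 h(98,45)=(98*31+45)%997=92 -> [390, 92]
  L2: h(390,92)=(390*31+92)%997=218 -> [218]
  root=218
After append 11 (leaves=[44, 23, 98, 45, 11]):
  L0: [44, 23, 98, 45, 11]
  L1: h(44,23)=(44*31+23)%997=390 h(98,45)=(98*31+45)%997=92 h(11,11)=(11*31+11)%997=352 -> [390, 92, 352]
  L2: h(390,92)=(390*31+92)%997=218 h(352,352)=(352*31+352)%997=297 -> [218, 297]
  L3: h(218,297)=(218*31+297)%997=76 -> [76]
  root=76
After append 71 (leaves=[44, 23, 98, 45, 11, 71]):
  L0: [44, 23, 98, 45, 11, 71]
  L1: h(44,23)=(44*31+23)%997=390 h(98,45)=(98*31+45)%997=92 h(11,71)=(11*31+71)%997=412 -> [390, 92, 412]
  L2: h(390,92)=(390*31+92)%997=218 h(412,412)=(412*31+412)%997=223 -> [218, 223]
  L3: h(218,223)=(218*31+223)%997=2 -> [2]
  root=2
After append 92 (leaves=[44, 23, 98, 45, 11, 71, 92]):
  L0: [44, 23, 98, 45, 11, 71, 92]
  L1: h(44,23)=(44*31+23)%997=390 h(98,45)=(98*31+45)%997=92 h(11,71)=(11*31+71)%997=412 h(92,92)=(92*31+92)%997=950 -> [390, 92, 412, 950]
  L2: h(390,92)=(390*31+92)%997=218 h(412,950)=(412*31+950)%997=761 -> [218, 761]
  L3: h(218,761)=(218*31+761)%997=540 -> [540]
  root=540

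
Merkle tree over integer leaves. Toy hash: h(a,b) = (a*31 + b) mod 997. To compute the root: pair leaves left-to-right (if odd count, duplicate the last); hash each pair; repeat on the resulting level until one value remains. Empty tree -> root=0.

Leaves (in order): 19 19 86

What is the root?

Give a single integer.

Answer: 663

Derivation:
L0: [19, 19, 86]
L1: h(19,19)=(19*31+19)%997=608 h(86,86)=(86*31+86)%997=758 -> [608, 758]
L2: h(608,758)=(608*31+758)%997=663 -> [663]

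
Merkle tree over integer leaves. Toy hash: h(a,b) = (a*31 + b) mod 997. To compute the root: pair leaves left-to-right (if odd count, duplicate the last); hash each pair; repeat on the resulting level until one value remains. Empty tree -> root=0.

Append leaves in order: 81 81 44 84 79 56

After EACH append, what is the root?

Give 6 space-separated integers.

Answer: 81 598 6 46 568 829

Derivation:
After append 81 (leaves=[81]):
  L0: [81]
  root=81
After append 81 (leaves=[81, 81]):
  L0: [81, 81]
  L1: h(81,81)=(81*31+81)%997=598 -> [598]
  root=598
After append 44 (leaves=[81, 81, 44]):
  L0: [81, 81, 44]
  L1: h(81,81)=(81*31+81)%997=598 h(44,44)=(44*31+44)%997=411 -> [598, 411]
  L2: h(598,411)=(598*31+411)%997=6 -> [6]
  root=6
After append 84 (leaves=[81, 81, 44, 84]):
  L0: [81, 81, 44, 84]
  L1: h(81,81)=(81*31+81)%997=598 h(44,84)=(44*31+84)%997=451 -> [598, 451]
  L2: h(598,451)=(598*31+451)%997=46 -> [46]
  root=46
After append 79 (leaves=[81, 81, 44, 84, 79]):
  L0: [81, 81, 44, 84, 79]
  L1: h(81,81)=(81*31+81)%997=598 h(44,84)=(44*31+84)%997=451 h(79,79)=(79*31+79)%997=534 -> [598, 451, 534]
  L2: h(598,451)=(598*31+451)%997=46 h(534,534)=(534*31+534)%997=139 -> [46, 139]
  L3: h(46,139)=(46*31+139)%997=568 -> [568]
  root=568
After append 56 (leaves=[81, 81, 44, 84, 79, 56]):
  L0: [81, 81, 44, 84, 79, 56]
  L1: h(81,81)=(81*31+81)%997=598 h(44,84)=(44*31+84)%997=451 h(79,56)=(79*31+56)%997=511 -> [598, 451, 511]
  L2: h(598,451)=(598*31+451)%997=46 h(511,511)=(511*31+511)%997=400 -> [46, 400]
  L3: h(46,400)=(46*31+400)%997=829 -> [829]
  root=829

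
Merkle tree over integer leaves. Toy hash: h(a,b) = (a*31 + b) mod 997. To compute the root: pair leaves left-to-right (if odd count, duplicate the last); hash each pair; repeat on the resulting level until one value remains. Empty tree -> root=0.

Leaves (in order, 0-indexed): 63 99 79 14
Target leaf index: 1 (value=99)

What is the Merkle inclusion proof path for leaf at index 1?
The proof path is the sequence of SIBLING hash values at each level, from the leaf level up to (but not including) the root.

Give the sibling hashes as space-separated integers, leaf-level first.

L0 (leaves): [63, 99, 79, 14], target index=1
L1: h(63,99)=(63*31+99)%997=58 [pair 0] h(79,14)=(79*31+14)%997=469 [pair 1] -> [58, 469]
  Sibling for proof at L0: 63
L2: h(58,469)=(58*31+469)%997=273 [pair 0] -> [273]
  Sibling for proof at L1: 469
Root: 273
Proof path (sibling hashes from leaf to root): [63, 469]

Answer: 63 469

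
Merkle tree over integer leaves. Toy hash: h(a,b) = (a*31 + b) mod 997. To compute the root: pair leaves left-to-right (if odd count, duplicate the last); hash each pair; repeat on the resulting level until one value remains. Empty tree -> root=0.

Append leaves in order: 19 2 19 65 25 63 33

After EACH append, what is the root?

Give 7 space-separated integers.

After append 19 (leaves=[19]):
  L0: [19]
  root=19
After append 2 (leaves=[19, 2]):
  L0: [19, 2]
  L1: h(19,2)=(19*31+2)%997=591 -> [591]
  root=591
After append 19 (leaves=[19, 2, 19]):
  L0: [19, 2, 19]
  L1: h(19,2)=(19*31+2)%997=591 h(19,19)=(19*31+19)%997=608 -> [591, 608]
  L2: h(591,608)=(591*31+608)%997=983 -> [983]
  root=983
After append 65 (leaves=[19, 2, 19, 65]):
  L0: [19, 2, 19, 65]
  L1: h(19,2)=(19*31+2)%997=591 h(19,65)=(19*31+65)%997=654 -> [591, 654]
  L2: h(591,654)=(591*31+654)%997=32 -> [32]
  root=32
After append 25 (leaves=[19, 2, 19, 65, 25]):
  L0: [19, 2, 19, 65, 25]
  L1: h(19,2)=(19*31+2)%997=591 h(19,65)=(19*31+65)%997=654 h(25,25)=(25*31+25)%997=800 -> [591, 654, 800]
  L2: h(591,654)=(591*31+654)%997=32 h(800,800)=(800*31+800)%997=675 -> [32, 675]
  L3: h(32,675)=(32*31+675)%997=670 -> [670]
  root=670
After append 63 (leaves=[19, 2, 19, 65, 25, 63]):
  L0: [19, 2, 19, 65, 25, 63]
  L1: h(19,2)=(19*31+2)%997=591 h(19,65)=(19*31+65)%997=654 h(25,63)=(25*31+63)%997=838 -> [591, 654, 838]
  L2: h(591,654)=(591*31+654)%997=32 h(838,838)=(838*31+838)%997=894 -> [32, 894]
  L3: h(32,894)=(32*31+894)%997=889 -> [889]
  root=889
After append 33 (leaves=[19, 2, 19, 65, 25, 63, 33]):
  L0: [19, 2, 19, 65, 25, 63, 33]
  L1: h(19,2)=(19*31+2)%997=591 h(19,65)=(19*31+65)%997=654 h(25,63)=(25*31+63)%997=838 h(33,33)=(33*31+33)%997=59 -> [591, 654, 838, 59]
  L2: h(591,654)=(591*31+654)%997=32 h(838,59)=(838*31+59)%997=115 -> [32, 115]
  L3: h(32,115)=(32*31+115)%997=110 -> [110]
  root=110

Answer: 19 591 983 32 670 889 110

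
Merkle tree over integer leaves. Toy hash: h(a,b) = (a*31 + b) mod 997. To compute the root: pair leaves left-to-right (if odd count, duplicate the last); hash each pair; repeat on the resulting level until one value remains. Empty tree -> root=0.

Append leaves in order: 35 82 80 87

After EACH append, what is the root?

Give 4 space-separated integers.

Answer: 35 170 851 858

Derivation:
After append 35 (leaves=[35]):
  L0: [35]
  root=35
After append 82 (leaves=[35, 82]):
  L0: [35, 82]
  L1: h(35,82)=(35*31+82)%997=170 -> [170]
  root=170
After append 80 (leaves=[35, 82, 80]):
  L0: [35, 82, 80]
  L1: h(35,82)=(35*31+82)%997=170 h(80,80)=(80*31+80)%997=566 -> [170, 566]
  L2: h(170,566)=(170*31+566)%997=851 -> [851]
  root=851
After append 87 (leaves=[35, 82, 80, 87]):
  L0: [35, 82, 80, 87]
  L1: h(35,82)=(35*31+82)%997=170 h(80,87)=(80*31+87)%997=573 -> [170, 573]
  L2: h(170,573)=(170*31+573)%997=858 -> [858]
  root=858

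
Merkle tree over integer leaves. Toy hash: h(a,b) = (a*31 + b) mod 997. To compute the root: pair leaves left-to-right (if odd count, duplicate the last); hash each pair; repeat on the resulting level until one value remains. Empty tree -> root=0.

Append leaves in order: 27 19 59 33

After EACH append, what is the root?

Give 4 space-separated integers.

After append 27 (leaves=[27]):
  L0: [27]
  root=27
After append 19 (leaves=[27, 19]):
  L0: [27, 19]
  L1: h(27,19)=(27*31+19)%997=856 -> [856]
  root=856
After append 59 (leaves=[27, 19, 59]):
  L0: [27, 19, 59]
  L1: h(27,19)=(27*31+19)%997=856 h(59,59)=(59*31+59)%997=891 -> [856, 891]
  L2: h(856,891)=(856*31+891)%997=508 -> [508]
  root=508
After append 33 (leaves=[27, 19, 59, 33]):
  L0: [27, 19, 59, 33]
  L1: h(27,19)=(27*31+19)%997=856 h(59,33)=(59*31+33)%997=865 -> [856, 865]
  L2: h(856,865)=(856*31+865)%997=482 -> [482]
  root=482

Answer: 27 856 508 482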